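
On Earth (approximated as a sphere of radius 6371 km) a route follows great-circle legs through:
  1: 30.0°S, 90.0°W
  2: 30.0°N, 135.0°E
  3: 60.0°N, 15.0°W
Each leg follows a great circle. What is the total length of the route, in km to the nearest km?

25349 km

Leg 1→2: central angle 2.4660 rad, distance 15710.8 km.
Leg 2→3: central angle 1.5128 rad, distance 9637.7 km.
Total: 15710.8 + 9637.7 ≈ 25349 km.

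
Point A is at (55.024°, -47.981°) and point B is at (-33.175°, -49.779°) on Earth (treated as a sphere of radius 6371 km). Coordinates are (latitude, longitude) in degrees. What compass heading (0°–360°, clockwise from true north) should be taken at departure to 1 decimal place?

181.5°

Δλ = -1.798° = -0.0314 rad.
y = sin Δλ · cos φ₂ = (-0.0314)(0.8370) = -0.0263
x = cos φ₁ sin φ₂ − sin φ₁ cos φ₂ cos Δλ = (0.5732)(-0.5472) − (0.8194)(0.8370)(0.9995) = -0.9992
θ = atan2(y, x) = -178.49°; adding 360° gives 181.5°.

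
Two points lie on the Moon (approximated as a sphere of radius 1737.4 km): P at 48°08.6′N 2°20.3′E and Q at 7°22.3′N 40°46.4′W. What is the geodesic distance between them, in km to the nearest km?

1657 km

In radians: φ₁ = 0.8403, φ₂ = 0.1287, Δλ = -43.112° = -0.7524 rad.
cos c = sin φ₁ sin φ₂ + cos φ₁ cos φ₂ cos Δλ = (0.7448)(0.1283) + (0.6673)(0.9917)(0.7300) = 0.57866,
so c = arccos(0.57866) = 0.95371 rad.
Distance = R·c = 1737.4 × 0.9537 ≈ 1657 km.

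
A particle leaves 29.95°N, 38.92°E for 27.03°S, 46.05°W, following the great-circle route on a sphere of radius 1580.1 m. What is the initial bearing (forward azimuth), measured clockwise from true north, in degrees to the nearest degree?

244°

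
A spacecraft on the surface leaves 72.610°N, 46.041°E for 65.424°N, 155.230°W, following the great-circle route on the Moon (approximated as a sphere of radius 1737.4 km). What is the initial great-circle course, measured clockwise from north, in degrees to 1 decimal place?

Δλ = 158.729° = 2.7703 rad.
y = sin Δλ · cos φ₂ = (0.3628)(0.4159) = 0.1509
x = cos φ₁ sin φ₂ − sin φ₁ cos φ₂ cos Δλ = (0.2989)(0.9094) − (0.9543)(0.4159)(-0.9319) = 0.6417
θ = atan2(y, x) = 13.23°, so the bearing is 13.2°.

13.2°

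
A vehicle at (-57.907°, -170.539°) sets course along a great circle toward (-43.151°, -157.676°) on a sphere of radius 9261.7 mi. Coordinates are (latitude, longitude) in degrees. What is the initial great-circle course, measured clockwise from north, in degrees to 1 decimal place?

34.2°

Δλ = 12.863° = 0.2245 rad.
y = sin Δλ · cos φ₂ = (0.2226)(0.7296) = 0.1624
x = cos φ₁ sin φ₂ − sin φ₁ cos φ₂ cos Δλ = (0.5313)(-0.6839) − (-0.8472)(0.7296)(0.9749) = 0.2392
θ = atan2(y, x) = 34.18°, so the bearing is 34.2°.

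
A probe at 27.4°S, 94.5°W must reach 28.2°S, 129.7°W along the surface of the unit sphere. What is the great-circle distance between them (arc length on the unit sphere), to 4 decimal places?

0.5417

In radians: φ₁ = -0.4782, φ₂ = -0.4922, Δλ = -35.200° = -0.6144 rad.
cos c = sin φ₁ sin φ₂ + cos φ₁ cos φ₂ cos Δλ = (-0.4602)(-0.4726) + (0.8878)(0.8813)(0.8171) = 0.85683,
so c = arccos(0.85683) = 0.54171 rad.
On the unit sphere the arc length equals the central angle: 0.5417.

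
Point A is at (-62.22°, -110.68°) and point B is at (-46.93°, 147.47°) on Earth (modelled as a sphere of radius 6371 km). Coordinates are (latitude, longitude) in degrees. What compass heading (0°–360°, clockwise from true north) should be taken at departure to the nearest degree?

235°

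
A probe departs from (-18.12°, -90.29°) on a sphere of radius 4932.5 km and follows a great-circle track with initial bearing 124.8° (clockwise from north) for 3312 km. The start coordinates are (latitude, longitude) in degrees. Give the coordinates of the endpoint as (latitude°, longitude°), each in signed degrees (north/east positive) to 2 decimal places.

-35.52°, -51.41°

Angular distance δ = d/R = 3312/4932.5 = 0.67146 rad; initial bearing θ = 2.1782 rad.
sin φ₂ = sin φ₁ cos δ + cos φ₁ sin δ cos θ = (-0.3110)(0.7829) + (0.9504)(0.6221)(-0.5707) = -0.5809, so φ₂ = -35.52°.
Δλ = atan2(sin θ sin δ cos φ₁, cos δ − sin φ₁ sin φ₂) = atan2(0.4855, 0.6022) = 38.876°.
λ₂ = -90.290° + 38.876° = -51.41°.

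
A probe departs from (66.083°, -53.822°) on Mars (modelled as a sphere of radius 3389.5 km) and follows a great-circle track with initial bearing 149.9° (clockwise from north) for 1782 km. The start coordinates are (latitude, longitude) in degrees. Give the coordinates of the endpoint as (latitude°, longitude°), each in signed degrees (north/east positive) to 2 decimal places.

37.93°, -35.21°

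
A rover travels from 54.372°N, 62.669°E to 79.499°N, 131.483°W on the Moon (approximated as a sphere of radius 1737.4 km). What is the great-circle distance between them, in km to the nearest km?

With latitudes φ₁ = 54.372°, φ₂ = 79.499° and longitude difference Δλ = 165.848°:
cos c = sin φ₁ sin φ₂ + cos φ₁ cos φ₂ cos Δλ = (0.8128)(0.9833) + (0.5825)(0.1823)(-0.9697) = 0.69626,
so c = arccos(0.69626) = 0.80062 rad.
Distance = R·c = 1737.4 × 0.8006 ≈ 1391 km.

1391 km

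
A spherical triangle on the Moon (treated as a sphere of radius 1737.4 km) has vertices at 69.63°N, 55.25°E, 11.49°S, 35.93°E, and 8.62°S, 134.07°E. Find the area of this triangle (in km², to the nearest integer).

4832747 km²

Side lengths (central angles): a = 1.6783, b = 1.6446, c = 1.4352 rad; semiperimeter s = 2.3791.
By l'Huilier's theorem, tan(E/4) = √[tan(s/2) tan((s−a)/2) tan((s−b)/2) tan((s−c)/2)], giving spherical excess E = 1.6010 rad.
Area = E·R² = 1.6010 × (1737.4)² ≈ 4832747 km².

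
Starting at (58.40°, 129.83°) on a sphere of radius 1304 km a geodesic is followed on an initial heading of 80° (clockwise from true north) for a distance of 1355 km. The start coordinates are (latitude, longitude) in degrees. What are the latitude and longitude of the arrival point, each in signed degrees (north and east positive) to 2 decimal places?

30.68°, -149.42°

Angular distance δ = d/R = 1355/1304 = 1.03911 rad; initial bearing θ = 1.3963 rad.
sin φ₂ = sin φ₁ cos δ + cos φ₁ sin δ cos θ = (0.8517)(0.5070) + (0.5240)(0.8620)(0.1736) = 0.5102, so φ₂ = 30.68°.
Δλ = atan2(sin θ sin δ cos φ₁, cos δ − sin φ₁ sin φ₂) = atan2(0.4448, 0.0724) = 80.755°.
λ₂ = 129.830° + 80.755° = 210.58° → -149.42° after wrapping to (−180°, 180°].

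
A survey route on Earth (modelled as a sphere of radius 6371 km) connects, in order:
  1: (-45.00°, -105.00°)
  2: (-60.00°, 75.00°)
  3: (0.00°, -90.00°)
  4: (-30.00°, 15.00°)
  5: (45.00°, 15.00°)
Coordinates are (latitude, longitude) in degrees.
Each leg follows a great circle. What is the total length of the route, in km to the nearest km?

41346 km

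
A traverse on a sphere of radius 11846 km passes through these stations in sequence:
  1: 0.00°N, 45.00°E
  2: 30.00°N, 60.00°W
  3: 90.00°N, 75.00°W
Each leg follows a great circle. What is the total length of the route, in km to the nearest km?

Leg 1→2: central angle 1.7969 rad, distance 21285.6 km.
Leg 2→3: central angle 1.0472 rad, distance 12405.1 km.
Total: 21285.6 + 12405.1 ≈ 33691 km.

33691 km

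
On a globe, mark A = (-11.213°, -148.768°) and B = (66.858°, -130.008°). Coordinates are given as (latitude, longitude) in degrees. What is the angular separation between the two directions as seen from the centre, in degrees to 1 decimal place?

Let φ₁ = -0.1957 rad, φ₂ = 1.1669 rad, and Δλ = 0.3274 rad.
Haversine: a = sin²(Δφ/2) + cos φ₁ cos φ₂ sin²(Δλ/2) = 0.3967 + (0.9809)(0.3930)(0.0266) = 0.40689.
Central angle c = 2·arcsin(√a) = 1.38348 rad.
So the angular separation is 79.3°.

79.3°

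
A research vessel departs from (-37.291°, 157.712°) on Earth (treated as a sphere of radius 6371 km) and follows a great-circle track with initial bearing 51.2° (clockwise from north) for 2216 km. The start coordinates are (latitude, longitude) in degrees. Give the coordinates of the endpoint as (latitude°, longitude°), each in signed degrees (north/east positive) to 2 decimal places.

Angular distance δ = d/R = 2216/6371 = 0.34783 rad; initial bearing θ = 0.8936 rad.
sin φ₂ = sin φ₁ cos δ + cos φ₁ sin δ cos θ = (-0.6059)(0.9401) + (0.7956)(0.3409)(0.6266) = -0.3997, so φ₂ = -23.56°.
Δλ = atan2(sin θ sin δ cos φ₁, cos δ − sin φ₁ sin φ₂) = atan2(0.2113, 0.6980) = 16.845°.
λ₂ = 157.712° + 16.845° = 174.56°.

-23.56°, 174.56°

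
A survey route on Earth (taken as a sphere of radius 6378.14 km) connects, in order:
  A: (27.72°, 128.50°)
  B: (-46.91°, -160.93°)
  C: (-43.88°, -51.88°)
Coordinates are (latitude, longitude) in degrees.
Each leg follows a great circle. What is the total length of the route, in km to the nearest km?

18674 km

Leg A→B: central angle 1.7098 rad, distance 10905.1 km.
Leg B→C: central angle 1.2180 rad, distance 7768.9 km.
Total: 10905.1 + 7768.9 ≈ 18674 km.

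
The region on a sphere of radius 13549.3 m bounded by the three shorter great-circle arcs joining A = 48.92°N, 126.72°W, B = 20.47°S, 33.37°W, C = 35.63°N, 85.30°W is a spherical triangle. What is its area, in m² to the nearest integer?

6039285 m²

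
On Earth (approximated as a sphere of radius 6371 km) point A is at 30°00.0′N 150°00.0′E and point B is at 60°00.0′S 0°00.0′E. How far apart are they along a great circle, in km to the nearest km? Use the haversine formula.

16001 km

In radians: φ₁ = 0.5236, φ₂ = -1.0472, Δλ = -150.000° = -2.6180 rad.
Haversine: a = sin²(Δφ/2) + cos φ₁ cos φ₂ sin²(Δλ/2) = 0.5000 + (0.8660)(0.5000)(0.9330) = 0.90401.
Central angle c = 2·arcsin(√a) = 2.51157 rad.
Distance = R·c = 6371 × 2.5116 ≈ 16001 km.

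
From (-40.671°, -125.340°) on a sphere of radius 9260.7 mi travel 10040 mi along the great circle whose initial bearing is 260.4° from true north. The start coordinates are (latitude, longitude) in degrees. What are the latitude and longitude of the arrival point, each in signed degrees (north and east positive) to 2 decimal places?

-24.62°, 161.19°

Angular distance δ = d/R = 10040/9260.7 = 1.08415 rad; initial bearing θ = 4.5448 rad.
sin φ₂ = sin φ₁ cos δ + cos φ₁ sin δ cos θ = (-0.6517)(0.4677) + (0.7585)(0.8839)(-0.1668) = -0.4166, so φ₂ = -24.62°.
Δλ = atan2(sin θ sin δ cos φ₁, cos δ − sin φ₁ sin φ₂) = atan2(-0.6610, 0.1962) = -73.471°.
λ₂ = -125.340° − 73.471° = -198.81° → 161.19° after wrapping to (−180°, 180°].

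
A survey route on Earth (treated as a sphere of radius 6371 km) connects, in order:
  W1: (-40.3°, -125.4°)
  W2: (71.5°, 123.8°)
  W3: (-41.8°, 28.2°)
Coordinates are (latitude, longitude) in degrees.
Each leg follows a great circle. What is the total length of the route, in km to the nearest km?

29500 km

Leg W1→W2: central angle 2.3452 rad, distance 14941.4 km.
Leg W2→W3: central angle 2.2852 rad, distance 14559.0 km.
Total: 14941.4 + 14559.0 ≈ 29500 km.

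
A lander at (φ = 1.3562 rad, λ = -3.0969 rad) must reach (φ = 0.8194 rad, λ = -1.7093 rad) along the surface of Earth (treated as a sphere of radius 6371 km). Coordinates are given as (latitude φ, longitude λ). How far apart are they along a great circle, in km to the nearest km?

4696 km

Let φ₁ = 1.3562 rad, φ₂ = 0.8194 rad, and Δλ = 1.3876 rad.
cos c = sin φ₁ sin φ₂ + cos φ₁ cos φ₂ cos Δλ = (0.9771)(0.7307) + (0.2130)(0.6827)(0.1822) = 0.74046,
so c = arccos(0.74046) = 0.73704 rad.
Distance = R·c = 6371 × 0.7370 ≈ 4696 km.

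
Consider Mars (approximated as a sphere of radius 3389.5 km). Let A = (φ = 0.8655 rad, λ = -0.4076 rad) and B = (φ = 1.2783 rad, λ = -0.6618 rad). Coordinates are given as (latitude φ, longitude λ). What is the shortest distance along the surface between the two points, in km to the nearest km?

1449 km

In radians: φ₁ = 0.8655, φ₂ = 1.2783, Δλ = -14.565° = -0.2542 rad.
cos c = sin φ₁ sin φ₂ + cos φ₁ cos φ₂ cos Δλ = (0.7614)(0.9575) + (0.6483)(0.2883)(0.9679) = 0.90999,
so c = arccos(0.90999) = 0.42753 rad.
Distance = R·c = 3389.5 × 0.4275 ≈ 1449 km.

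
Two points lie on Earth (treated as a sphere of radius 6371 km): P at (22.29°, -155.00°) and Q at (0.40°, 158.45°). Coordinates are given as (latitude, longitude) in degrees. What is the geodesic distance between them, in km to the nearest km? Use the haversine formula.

5591 km

Let φ₁ = 0.3890 rad, φ₂ = 0.0070 rad, and Δλ = -0.8125 rad.
Haversine: a = sin²(Δφ/2) + cos φ₁ cos φ₂ sin²(Δλ/2) = 0.0360 + (0.9253)(1.0000)(0.1561) = 0.18052.
Central angle c = 2·arcsin(√a) = 0.87765 rad.
Distance = R·c = 6371 × 0.8776 ≈ 5591 km.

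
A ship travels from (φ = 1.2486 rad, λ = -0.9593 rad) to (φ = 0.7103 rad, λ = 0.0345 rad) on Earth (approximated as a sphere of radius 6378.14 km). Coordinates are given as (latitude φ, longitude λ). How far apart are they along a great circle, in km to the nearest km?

With latitudes φ₁ = 71.540°, φ₂ = 40.697° and longitude difference Δλ = 56.941°:
cos c = sin φ₁ sin φ₂ + cos φ₁ cos φ₂ cos Δλ = (0.9485)(0.6521) + (0.3167)(0.7582)(0.5455) = 0.74947,
so c = arccos(0.74947) = 0.72354 rad.
Distance = R·c = 6378.14 × 0.7235 ≈ 4615 km.

4615 km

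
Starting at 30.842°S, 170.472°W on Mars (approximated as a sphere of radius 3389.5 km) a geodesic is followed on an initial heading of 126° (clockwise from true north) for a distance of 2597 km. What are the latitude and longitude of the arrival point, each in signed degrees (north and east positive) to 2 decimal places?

-46.00°, -116.62°

Angular distance δ = d/R = 2597/3389.5 = 0.76619 rad; initial bearing θ = 2.1991 rad.
sin φ₂ = sin φ₁ cos δ + cos φ₁ sin δ cos θ = (-0.5127)(0.7206) + (0.8586)(0.6934)(-0.5878) = -0.7193, so φ₂ = -46.00°.
Δλ = atan2(sin θ sin δ cos φ₁, cos δ − sin φ₁ sin φ₂) = atan2(0.4816, 0.3518) = 53.857°.
λ₂ = -170.472° + 53.857° = -116.62°.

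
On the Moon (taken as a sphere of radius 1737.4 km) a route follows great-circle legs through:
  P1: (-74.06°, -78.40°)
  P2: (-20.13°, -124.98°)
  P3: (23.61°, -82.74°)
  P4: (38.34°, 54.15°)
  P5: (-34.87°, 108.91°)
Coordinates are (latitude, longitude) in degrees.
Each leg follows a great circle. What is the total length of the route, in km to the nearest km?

Leg P1→P2: central angle 1.0378 rad, distance 1803.0 km.
Leg P2→P3: central angle 1.0482 rad, distance 1821.2 km.
Leg P3→P4: central angle 1.8507 rad, distance 3215.3 km.
Leg P4→P5: central angle 1.5541 rad, distance 2700.2 km.
Total: 1803.0 + 1821.2 + 3215.3 + 2700.2 ≈ 9540 km.

9540 km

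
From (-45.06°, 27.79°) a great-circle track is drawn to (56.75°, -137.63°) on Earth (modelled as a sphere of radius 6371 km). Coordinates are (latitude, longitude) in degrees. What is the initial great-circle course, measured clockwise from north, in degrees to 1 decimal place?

327.3°

With φ₁ = -0.7864, φ₂ = 0.9905, Δλ = -2.8871 rad, the forward-azimuth formula gives
θ = atan2( sin Δλ cos φ₂ , cos φ₁ sin φ₂ − sin φ₁ cos φ₂ cos Δλ ) = atan2(-0.1380, 0.2151) = -32.69°.
Adding 360° brings this into [0°, 360°): 327.3°.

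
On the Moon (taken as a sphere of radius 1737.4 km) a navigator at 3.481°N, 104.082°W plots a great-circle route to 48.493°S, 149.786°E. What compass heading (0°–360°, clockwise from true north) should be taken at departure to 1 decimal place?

220.8°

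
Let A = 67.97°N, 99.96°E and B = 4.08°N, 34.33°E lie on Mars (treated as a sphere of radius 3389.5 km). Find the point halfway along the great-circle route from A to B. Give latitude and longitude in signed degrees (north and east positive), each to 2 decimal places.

The central angle between A and B is δ = 1.3486 rad.
With f = 0.5, the slerp weights are sin((1−f)δ)/sin δ = 0.6401 and sin(fδ)/sin δ = 0.6401.
Weighted sum of the unit vectors: (0.6401)·(-0.0649,0.3694,0.9270) + (0.6401)·(0.8237,0.5625,0.0711) = (0.4857, 0.5965, 0.6389).
Converting back: φ = atan2(z, √(x²+y²)) = 39.71°, λ = atan2(y, x) = 50.85°.

39.71°, 50.85°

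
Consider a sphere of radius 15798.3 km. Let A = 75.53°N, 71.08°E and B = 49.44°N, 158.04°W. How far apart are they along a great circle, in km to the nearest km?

14063 km

Let φ₁ = 1.3182 rad, φ₂ = 0.8629 rad, and Δλ = 2.2843 rad.
Haversine: a = sin²(Δφ/2) + cos φ₁ cos φ₂ sin²(Δλ/2) = 0.0509 + (0.2499)(0.6502)(0.8272) = 0.18536.
Central angle c = 2·arcsin(√a) = 0.89016 rad.
Distance = R·c = 15798.3 × 0.8902 ≈ 14063 km.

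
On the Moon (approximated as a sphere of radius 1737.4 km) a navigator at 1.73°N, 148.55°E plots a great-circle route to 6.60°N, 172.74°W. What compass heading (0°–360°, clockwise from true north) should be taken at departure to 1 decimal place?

Δλ = 38.710° = 0.6756 rad.
y = sin Δλ · cos φ₂ = (0.6254)(0.9934) = 0.6212
x = cos φ₁ sin φ₂ − sin φ₁ cos φ₂ cos Δλ = (0.9995)(0.1149) − (0.0302)(0.9934)(0.7803) = 0.0915
θ = atan2(y, x) = 81.62°, so the bearing is 81.6°.

81.6°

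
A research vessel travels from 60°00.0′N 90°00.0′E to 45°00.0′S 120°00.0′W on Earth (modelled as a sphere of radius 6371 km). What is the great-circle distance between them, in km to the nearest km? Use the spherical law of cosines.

Let φ₁ = 1.0472 rad, φ₂ = -0.7854 rad, and Δλ = 2.6180 rad.
cos c = sin φ₁ sin φ₂ + cos φ₁ cos φ₂ cos Δλ = (0.8660)(-0.7071) + (0.5000)(0.7071)(-0.8660) = -0.91856,
so c = arccos(-0.91856) = 2.73521 rad.
Distance = R·c = 6371 × 2.7352 ≈ 17426 km.

17426 km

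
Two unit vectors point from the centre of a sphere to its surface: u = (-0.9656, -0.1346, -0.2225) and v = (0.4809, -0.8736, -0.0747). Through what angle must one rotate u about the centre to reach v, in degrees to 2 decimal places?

u·v = -0.3301; |u| = 1.0000, |v| = 1.0000.
cos θ = (u·v)/(|u||v|) = -0.3301, so θ = 109.28°.

109.28°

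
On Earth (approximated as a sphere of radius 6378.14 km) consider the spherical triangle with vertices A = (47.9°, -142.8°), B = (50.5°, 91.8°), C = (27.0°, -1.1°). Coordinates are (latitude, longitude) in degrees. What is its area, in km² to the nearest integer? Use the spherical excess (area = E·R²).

Side lengths (central angles): a = 1.2433, b = 1.7031, c = 1.2393 rad; semiperimeter s = 2.0929.
By l'Huilier's theorem, tan(E/4) = √[tan(s/2) tan((s−a)/2) tan((s−b)/2) tan((s−c)/2)], giving spherical excess E = 1.0359 rad.
Area = E·R² = 1.0359 × (6378.14)² ≈ 42142763 km².

42142763 km²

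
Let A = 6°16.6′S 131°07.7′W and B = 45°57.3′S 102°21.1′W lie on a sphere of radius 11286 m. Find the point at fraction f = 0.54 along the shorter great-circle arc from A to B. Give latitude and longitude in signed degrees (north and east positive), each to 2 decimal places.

-28.43°, -118.25°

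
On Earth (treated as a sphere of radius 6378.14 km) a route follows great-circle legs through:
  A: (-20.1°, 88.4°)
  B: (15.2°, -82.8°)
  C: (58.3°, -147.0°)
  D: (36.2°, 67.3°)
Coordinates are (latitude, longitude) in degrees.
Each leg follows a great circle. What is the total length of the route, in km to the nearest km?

Leg A→B: central angle 2.9721 rad, distance 18956.7 km.
Leg B→C: central angle 1.1110 rad, distance 7086.1 km.
Leg C→D: central angle 1.4180 rad, distance 9044.2 km.
Total: 18956.7 + 7086.1 + 9044.2 ≈ 35087 km.

35087 km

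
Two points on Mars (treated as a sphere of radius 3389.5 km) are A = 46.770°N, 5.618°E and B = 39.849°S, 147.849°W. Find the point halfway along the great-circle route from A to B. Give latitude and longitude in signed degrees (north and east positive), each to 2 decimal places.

14.37°, -84.71°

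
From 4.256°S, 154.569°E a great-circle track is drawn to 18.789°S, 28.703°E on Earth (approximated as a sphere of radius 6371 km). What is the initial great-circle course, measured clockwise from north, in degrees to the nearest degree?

245°

Δλ = -125.866° = -2.1968 rad.
y = sin Δλ · cos φ₂ = (-0.8104)(0.9467) = -0.7672
x = cos φ₁ sin φ₂ − sin φ₁ cos φ₂ cos Δλ = (0.9972)(-0.3221) − (-0.0742)(0.9467)(-0.5859) = -0.3624
θ = atan2(y, x) = -115.28°; adding 360° gives 245°.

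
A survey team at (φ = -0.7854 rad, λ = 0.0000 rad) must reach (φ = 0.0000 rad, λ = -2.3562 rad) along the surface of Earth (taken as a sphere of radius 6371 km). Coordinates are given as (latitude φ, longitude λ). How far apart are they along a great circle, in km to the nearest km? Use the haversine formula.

With latitudes φ₁ = -45.000°, φ₂ = 0.000° and longitude difference Δλ = -135.000°:
Haversine: a = sin²(Δφ/2) + cos φ₁ cos φ₂ sin²(Δλ/2) = 0.1464 + (0.7071)(1.0000)(0.8536) = 0.75000.
Central angle c = 2·arcsin(√a) = 2.09440 rad.
Distance = R·c = 6371 × 2.0944 ≈ 13343 km.

13343 km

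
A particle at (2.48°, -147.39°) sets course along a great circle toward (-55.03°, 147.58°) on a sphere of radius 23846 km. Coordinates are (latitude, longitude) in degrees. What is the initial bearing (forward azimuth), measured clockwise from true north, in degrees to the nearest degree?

Δλ = -65.030° = -1.1350 rad.
y = sin Δλ · cos φ₂ = (-0.9065)(0.5731) = -0.5196
x = cos φ₁ sin φ₂ − sin φ₁ cos φ₂ cos Δλ = (0.9991)(-0.8195) − (0.0433)(0.5731)(0.4221) = -0.8292
θ = atan2(y, x) = -147.93°; adding 360° gives 212°.

212°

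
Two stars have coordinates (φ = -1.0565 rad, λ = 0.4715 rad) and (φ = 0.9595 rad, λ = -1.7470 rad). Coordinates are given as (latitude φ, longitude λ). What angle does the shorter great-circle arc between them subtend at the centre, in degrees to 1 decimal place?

In radians: φ₁ = -1.0565, φ₂ = 0.9595, Δλ = -127.111° = -2.2185 rad.
Haversine: a = sin²(Δφ/2) + cos φ₁ cos φ₂ sin²(Δλ/2) = 0.7153 + (0.4919)(0.5739)(0.8017) = 0.94166.
Central angle c = 2·arcsin(√a) = 2.65368 rad.
So the angular separation is 152.0°.

152.0°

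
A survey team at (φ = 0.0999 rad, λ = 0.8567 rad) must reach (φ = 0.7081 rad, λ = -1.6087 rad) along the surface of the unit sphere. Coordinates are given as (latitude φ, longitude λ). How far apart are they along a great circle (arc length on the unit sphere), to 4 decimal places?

With latitudes φ₁ = 5.724°, φ₂ = 40.571° and longitude difference Δλ = -141.257°:
Haversine: a = sin²(Δφ/2) + cos φ₁ cos φ₂ sin²(Δλ/2) = 0.0897 + (0.9950)(0.7596)(0.8900) = 0.76232.
Central angle c = 2·arcsin(√a) = 2.12309 rad.
On the unit sphere the arc length equals the central angle: 2.1231.

2.1231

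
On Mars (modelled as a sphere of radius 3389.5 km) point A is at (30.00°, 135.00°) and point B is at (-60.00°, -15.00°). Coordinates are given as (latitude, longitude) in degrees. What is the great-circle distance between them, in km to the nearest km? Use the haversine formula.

8513 km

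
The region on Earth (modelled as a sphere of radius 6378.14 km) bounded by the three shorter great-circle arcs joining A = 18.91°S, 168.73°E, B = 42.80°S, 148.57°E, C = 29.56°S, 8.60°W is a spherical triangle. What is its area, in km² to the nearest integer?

14492433 km²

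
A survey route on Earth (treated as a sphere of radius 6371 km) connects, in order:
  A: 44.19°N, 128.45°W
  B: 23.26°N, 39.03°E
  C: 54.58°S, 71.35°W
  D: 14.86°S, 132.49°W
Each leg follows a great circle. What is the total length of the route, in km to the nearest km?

32626 km

Leg A→B: central angle 1.9475 rad, distance 12407.3 km.
Leg B→C: central angle 2.1028 rad, distance 13396.8 km.
Leg C→D: central angle 1.0709 rad, distance 6822.4 km.
Total: 12407.3 + 13396.8 + 6822.4 ≈ 32626 km.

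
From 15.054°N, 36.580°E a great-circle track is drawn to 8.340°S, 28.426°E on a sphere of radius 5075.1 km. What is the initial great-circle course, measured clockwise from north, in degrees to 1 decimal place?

199.6°

Δλ = -8.154° = -0.1423 rad.
y = sin Δλ · cos φ₂ = (-0.1418)(0.9894) = -0.1403
x = cos φ₁ sin φ₂ − sin φ₁ cos φ₂ cos Δλ = (0.9657)(-0.1450) − (0.2597)(0.9894)(0.9899) = -0.3945
θ = atan2(y, x) = -160.42°; adding 360° gives 199.6°.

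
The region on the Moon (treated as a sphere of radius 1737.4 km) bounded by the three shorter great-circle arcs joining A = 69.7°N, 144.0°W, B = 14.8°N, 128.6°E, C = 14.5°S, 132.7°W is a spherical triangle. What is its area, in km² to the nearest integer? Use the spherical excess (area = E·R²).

Side lengths (central angles): a = 1.7778, b = 1.4761, c = 1.3132 rad; semiperimeter s = 2.2835.
By l'Huilier's theorem, tan(E/4) = √[tan(s/2) tan((s−a)/2) tan((s−b)/2) tan((s−c)/2)], giving spherical excess E = 1.3705 rad.
Area = E·R² = 1.3705 × (1737.4)² ≈ 4136792 km².

4136792 km²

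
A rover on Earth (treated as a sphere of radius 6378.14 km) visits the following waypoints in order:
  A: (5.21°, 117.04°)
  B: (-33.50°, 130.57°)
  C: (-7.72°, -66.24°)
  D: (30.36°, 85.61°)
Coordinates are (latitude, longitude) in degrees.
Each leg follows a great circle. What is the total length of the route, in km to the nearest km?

Leg A→B: central angle 0.7117 rad, distance 4539.1 km.
Leg B→C: central angle 2.3701 rad, distance 15116.9 km.
Leg C→D: central angle 2.5354 rad, distance 16170.9 km.
Total: 4539.1 + 15116.9 + 16170.9 ≈ 35827 km.

35827 km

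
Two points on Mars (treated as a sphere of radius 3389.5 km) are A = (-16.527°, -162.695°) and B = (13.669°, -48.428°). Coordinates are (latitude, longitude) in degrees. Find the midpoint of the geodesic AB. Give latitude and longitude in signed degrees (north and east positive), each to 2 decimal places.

The central angle between A and B is δ = 2.0376 rad.
With f = 0.5, the slerp weights are sin((1−f)δ)/sin δ = 0.9535 and sin(fδ)/sin δ = 0.9535.
Weighted sum of the unit vectors: (0.9535)·(-0.9153,-0.2852,-0.2845) + (0.9535)·(0.6448,-0.7269,0.2363) = (-0.2580, -0.9651, -0.0459).
Converting back: φ = atan2(z, √(x²+y²)) = -2.63°, λ = atan2(y, x) = -104.96°.

-2.63°, -104.96°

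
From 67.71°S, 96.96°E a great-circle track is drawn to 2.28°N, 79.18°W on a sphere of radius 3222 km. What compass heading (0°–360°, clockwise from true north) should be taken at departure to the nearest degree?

With φ₁ = -1.1818, φ₂ = 0.0398, Δλ = -3.0742 rad, the forward-azimuth formula gives
θ = atan2( sin Δλ cos φ₂ , cos φ₁ sin φ₂ − sin φ₁ cos φ₂ cos Δλ ) = atan2(-0.0673, -0.9074) = -175.76°.
Adding 360° brings this into [0°, 360°): 184°.

184°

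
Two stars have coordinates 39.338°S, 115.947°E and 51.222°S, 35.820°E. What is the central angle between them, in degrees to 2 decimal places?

With latitudes φ₁ = -39.338°, φ₂ = -51.222° and longitude difference Δλ = -80.127°:
Haversine: a = sin²(Δφ/2) + cos φ₁ cos φ₂ sin²(Δλ/2) = 0.0107 + (0.7734)(0.6263)(0.4143) = 0.21139.
Central angle c = 2·arcsin(√a) = 0.95547 rad.
So the angular separation is 54.74°.

54.74°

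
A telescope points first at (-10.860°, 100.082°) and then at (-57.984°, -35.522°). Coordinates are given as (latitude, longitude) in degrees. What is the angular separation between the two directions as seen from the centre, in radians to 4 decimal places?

With latitudes φ₁ = -10.860°, φ₂ = -57.984° and longitude difference Δλ = -135.604°:
Haversine: a = sin²(Δφ/2) + cos φ₁ cos φ₂ sin²(Δλ/2) = 0.1598 + (0.9821)(0.5302)(0.8573) = 0.60614.
Central angle c = 2·arcsin(√a) = 1.78469 rad.
So the angular separation is 1.7847 rad.

1.7847 rad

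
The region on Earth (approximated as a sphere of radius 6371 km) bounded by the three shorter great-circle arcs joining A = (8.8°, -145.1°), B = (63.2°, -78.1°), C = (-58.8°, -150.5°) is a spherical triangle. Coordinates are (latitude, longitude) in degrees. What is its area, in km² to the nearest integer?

26827733 km²

Side lengths (central angles): a = 2.3362, b = 1.1823, c = 1.2549 rad; semiperimeter s = 2.3867.
By l'Huilier's theorem, tan(E/4) = √[tan(s/2) tan((s−a)/2) tan((s−b)/2) tan((s−c)/2)], giving spherical excess E = 0.6610 rad.
Area = E·R² = 0.6610 × (6371)² ≈ 26827733 km².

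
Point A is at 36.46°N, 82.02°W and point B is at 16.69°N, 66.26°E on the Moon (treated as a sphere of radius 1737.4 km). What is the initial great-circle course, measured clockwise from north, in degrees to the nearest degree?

35°

With φ₁ = 0.6363, φ₂ = 0.2913, Δλ = 2.5880 rad, the forward-azimuth formula gives
θ = atan2( sin Δλ cos φ₂ , cos φ₁ sin φ₂ − sin φ₁ cos φ₂ cos Δλ ) = atan2(0.5036, 0.7152) = 35.15°.
So the initial bearing is 35°.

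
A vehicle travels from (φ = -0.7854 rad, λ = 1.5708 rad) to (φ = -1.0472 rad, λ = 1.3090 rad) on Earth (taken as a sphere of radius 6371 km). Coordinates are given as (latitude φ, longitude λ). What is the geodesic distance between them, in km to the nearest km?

With latitudes φ₁ = -45.000°, φ₂ = -60.000° and longitude difference Δλ = -15.000°:
cos c = sin φ₁ sin φ₂ + cos φ₁ cos φ₂ cos Δλ = (-0.7071)(-0.8660) + (0.7071)(0.5000)(0.9659) = 0.95388,
so c = arccos(0.95388) = 0.30489 rad.
Distance = R·c = 6371 × 0.3049 ≈ 1942 km.

1942 km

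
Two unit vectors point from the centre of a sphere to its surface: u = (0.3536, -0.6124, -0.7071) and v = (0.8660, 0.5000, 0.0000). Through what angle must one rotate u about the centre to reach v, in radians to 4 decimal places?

u·v = 0.0000; |u| = 1.0000, |v| = 1.0000.
cos θ = (u·v)/(|u||v|) = 0.0000, so θ = 1.5708 rad.

1.5708 rad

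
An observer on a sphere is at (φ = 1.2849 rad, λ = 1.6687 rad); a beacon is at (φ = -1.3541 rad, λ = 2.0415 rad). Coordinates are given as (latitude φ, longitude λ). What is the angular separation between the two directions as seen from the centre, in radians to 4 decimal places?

2.6477 rad

With latitudes φ₁ = 73.619°, φ₂ = -77.584° and longitude difference Δλ = 21.360°:
Haversine: a = sin²(Δφ/2) + cos φ₁ cos φ₂ sin²(Δλ/2) = 0.9382 + (0.2820)(0.2150)(0.0343) = 0.94025.
Central angle c = 2·arcsin(√a) = 2.64772 rad.
So the angular separation is 2.6477 rad.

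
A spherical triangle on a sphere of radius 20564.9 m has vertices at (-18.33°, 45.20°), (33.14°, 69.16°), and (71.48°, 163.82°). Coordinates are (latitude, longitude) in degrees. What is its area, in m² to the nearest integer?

40986760 m²

Side lengths (central angles): a = 1.0509, b = 2.0293, c = 0.9831 rad; semiperimeter s = 2.0317.
By l'Huilier's theorem, tan(E/4) = √[tan(s/2) tan((s−a)/2) tan((s−b)/2) tan((s−c)/2)], giving spherical excess E = 0.0969 rad.
Area = E·R² = 0.0969 × (20564.9)² ≈ 40986760 m².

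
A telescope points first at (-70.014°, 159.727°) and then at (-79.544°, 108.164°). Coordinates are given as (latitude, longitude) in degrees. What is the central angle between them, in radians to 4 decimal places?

0.2739 rad

In radians: φ₁ = -1.2220, φ₂ = -1.3883, Δλ = -51.563° = -0.8999 rad.
cos c = sin φ₁ sin φ₂ + cos φ₁ cos φ₂ cos Δλ = (-0.9398)(-0.9834) + (0.3418)(0.1815)(0.6217) = 0.96273,
so c = arccos(0.96273) = 0.27387 rad.
So the angular separation is 0.2739 rad.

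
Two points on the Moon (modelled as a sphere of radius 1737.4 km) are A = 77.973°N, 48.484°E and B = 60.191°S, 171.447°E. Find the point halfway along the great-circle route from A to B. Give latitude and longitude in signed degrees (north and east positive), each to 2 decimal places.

14.67°, 146.95°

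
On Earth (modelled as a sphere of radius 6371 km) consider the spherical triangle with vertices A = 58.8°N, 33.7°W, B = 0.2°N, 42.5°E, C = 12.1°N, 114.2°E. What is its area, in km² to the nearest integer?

52683804 km²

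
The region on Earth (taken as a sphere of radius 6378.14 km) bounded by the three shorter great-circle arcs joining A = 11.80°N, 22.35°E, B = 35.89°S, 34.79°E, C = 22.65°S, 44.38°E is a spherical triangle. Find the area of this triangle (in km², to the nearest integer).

Side lengths (central angles): a = 0.2730, b = 0.7095, c = 0.8572 rad; semiperimeter s = 0.9199.
By l'Huilier's theorem, tan(E/4) = √[tan(s/2) tan((s−a)/2) tan((s−b)/2) tan((s−c)/2)], giving spherical excess E = 0.0937 rad.
Area = E·R² = 0.0937 × (6378.14)² ≈ 3812708 km².

3812708 km²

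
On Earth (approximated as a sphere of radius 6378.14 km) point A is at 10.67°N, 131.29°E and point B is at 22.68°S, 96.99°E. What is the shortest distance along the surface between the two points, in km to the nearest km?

5270 km

In radians: φ₁ = 0.1862, φ₂ = -0.3958, Δλ = -34.300° = -0.5986 rad.
cos c = sin φ₁ sin φ₂ + cos φ₁ cos φ₂ cos Δλ = (0.1852)(-0.3856) + (0.9827)(0.9227)(0.8261) = 0.67765,
so c = arccos(0.67765) = 0.82624 rad.
Distance = R·c = 6378.14 × 0.8262 ≈ 5270 km.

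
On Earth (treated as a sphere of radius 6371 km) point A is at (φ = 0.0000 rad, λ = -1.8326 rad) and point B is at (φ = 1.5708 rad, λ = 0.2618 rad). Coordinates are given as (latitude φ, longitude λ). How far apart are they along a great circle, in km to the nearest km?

With latitudes φ₁ = 0.000°, φ₂ = 90.000° and longitude difference Δλ = 120.000°:
cos c = sin φ₁ sin φ₂ + cos φ₁ cos φ₂ cos Δλ = (0.0000)(1.0000) + (1.0000)(-0.0000)(-0.5000) = 0.00000,
so c = arccos(0.00000) = 1.57079 rad.
Distance = R·c = 6371 × 1.5708 ≈ 10008 km.

10008 km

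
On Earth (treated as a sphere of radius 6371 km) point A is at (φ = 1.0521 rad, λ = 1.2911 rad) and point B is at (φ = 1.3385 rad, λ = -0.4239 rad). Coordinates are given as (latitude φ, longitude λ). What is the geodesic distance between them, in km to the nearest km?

Let φ₁ = 1.0521 rad, φ₂ = 1.3385 rad, and Δλ = -1.7150 rad.
cos c = sin φ₁ sin φ₂ + cos φ₁ cos φ₂ cos Δλ = (0.8685)(0.9731) + (0.4957)(0.2302)(-0.1437) = 0.82874,
so c = arccos(0.82874) = 0.59395 rad.
Distance = R·c = 6371 × 0.5939 ≈ 3784 km.

3784 km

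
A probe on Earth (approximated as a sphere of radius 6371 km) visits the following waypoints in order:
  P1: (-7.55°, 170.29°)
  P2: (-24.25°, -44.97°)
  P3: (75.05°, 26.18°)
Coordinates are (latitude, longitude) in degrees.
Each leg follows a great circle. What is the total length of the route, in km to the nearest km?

26895 km

Leg P1→P2: central angle 2.3241 rad, distance 14807.0 km.
Leg P2→P3: central angle 1.8974 rad, distance 12088.3 km.
Total: 14807.0 + 12088.3 ≈ 26895 km.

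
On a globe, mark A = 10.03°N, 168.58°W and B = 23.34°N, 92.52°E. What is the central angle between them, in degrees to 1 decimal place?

Let φ₁ = 0.1751 rad, φ₂ = 0.4074 rad, and Δλ = -1.7261 rad.
Haversine: a = sin²(Δφ/2) + cos φ₁ cos φ₂ sin²(Δλ/2) = 0.0134 + (0.9847)(0.9182)(0.5774) = 0.53544.
Central angle c = 2·arcsin(√a) = 1.64173 rad.
So the angular separation is 94.1°.

94.1°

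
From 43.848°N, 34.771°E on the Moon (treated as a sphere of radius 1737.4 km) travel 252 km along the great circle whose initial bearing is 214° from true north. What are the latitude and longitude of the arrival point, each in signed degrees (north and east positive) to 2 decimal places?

36.80°, 28.98°

Angular distance δ = d/R = 252/1737.4 = 0.14504 rad; initial bearing θ = 3.7350 rad.
sin φ₂ = sin φ₁ cos δ + cos φ₁ sin δ cos θ = (0.6927)(0.9895) + (0.7212)(0.1445)(-0.8290) = 0.5991, so φ₂ = 36.80°.
Δλ = atan2(sin θ sin δ cos φ₁, cos δ − sin φ₁ sin φ₂) = atan2(-0.0583, 0.5745) = -5.793°.
λ₂ = 34.771° − 5.793° = 28.98°.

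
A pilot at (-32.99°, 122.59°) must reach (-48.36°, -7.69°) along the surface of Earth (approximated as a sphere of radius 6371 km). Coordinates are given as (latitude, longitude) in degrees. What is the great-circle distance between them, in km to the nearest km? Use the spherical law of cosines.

9711 km

Let φ₁ = -0.5758 rad, φ₂ = -0.8440 rad, and Δλ = -2.2738 rad.
cos c = sin φ₁ sin φ₂ + cos φ₁ cos φ₂ cos Δλ = (-0.5445)(-0.7473) + (0.8388)(0.6644)(-0.6465) = 0.04660,
so c = arccos(0.04660) = 1.52418 rad.
Distance = R·c = 6371 × 1.5242 ≈ 9711 km.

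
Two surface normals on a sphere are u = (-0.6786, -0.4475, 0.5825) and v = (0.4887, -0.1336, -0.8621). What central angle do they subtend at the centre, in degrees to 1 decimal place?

140.7°

u·v = -0.7740; |u| = 1.0000, |v| = 0.9999.
cos θ = (u·v)/(|u||v|) = -0.7740, so θ = 140.7°.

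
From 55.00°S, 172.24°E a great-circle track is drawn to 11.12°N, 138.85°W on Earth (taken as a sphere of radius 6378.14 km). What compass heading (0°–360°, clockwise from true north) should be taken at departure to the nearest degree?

With φ₁ = -0.9599, φ₂ = 0.1941, Δλ = 0.8536 rad, the forward-azimuth formula gives
θ = atan2( sin Δλ cos φ₂ , cos φ₁ sin φ₂ − sin φ₁ cos φ₂ cos Δλ ) = atan2(0.7395, 0.6389) = 49.18°.
So the initial bearing is 49°.

49°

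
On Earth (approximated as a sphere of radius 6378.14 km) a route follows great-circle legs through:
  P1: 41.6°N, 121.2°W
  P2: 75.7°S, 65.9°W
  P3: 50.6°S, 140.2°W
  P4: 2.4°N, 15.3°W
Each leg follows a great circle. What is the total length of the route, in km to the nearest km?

30450 km

Leg P1→P2: central angle 2.1391 rad, distance 13643.5 km.
Leg P2→P3: central angle 0.6580 rad, distance 4196.8 km.
Leg P3→P4: central angle 1.9771 rad, distance 12610.1 km.
Total: 13643.5 + 4196.8 + 12610.1 ≈ 30450 km.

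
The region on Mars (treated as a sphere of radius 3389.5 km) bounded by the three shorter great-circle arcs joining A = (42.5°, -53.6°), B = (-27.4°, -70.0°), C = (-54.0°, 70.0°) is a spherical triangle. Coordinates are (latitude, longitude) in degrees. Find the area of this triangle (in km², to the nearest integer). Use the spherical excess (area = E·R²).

18904177 km²

Side lengths (central angles): a = 1.5982, b = 2.4757, c = 1.2482 rad; semiperimeter s = 2.6611.
By l'Huilier's theorem, tan(E/4) = √[tan(s/2) tan((s−a)/2) tan((s−b)/2) tan((s−c)/2)], giving spherical excess E = 1.6455 rad.
Area = E·R² = 1.6455 × (3389.5)² ≈ 18904177 km².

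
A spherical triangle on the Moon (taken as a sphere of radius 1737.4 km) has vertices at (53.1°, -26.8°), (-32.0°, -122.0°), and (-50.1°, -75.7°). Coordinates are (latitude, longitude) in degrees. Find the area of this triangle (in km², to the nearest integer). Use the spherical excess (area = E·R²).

Side lengths (central angles): a = 0.6723, b = 1.9394, c = 2.0600 rad; semiperimeter s = 2.3359.
By l'Huilier's theorem, tan(E/4) = √[tan(s/2) tan((s−a)/2) tan((s−b)/2) tan((s−c)/2)], giving spherical excess E = 1.0472 rad.
Area = E·R² = 1.0472 × (1737.4)² ≈ 3161069 km².

3161069 km²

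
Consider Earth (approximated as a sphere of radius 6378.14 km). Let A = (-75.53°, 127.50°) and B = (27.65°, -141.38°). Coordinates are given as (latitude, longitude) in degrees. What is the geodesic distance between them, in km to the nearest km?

Let φ₁ = -1.3182 rad, φ₂ = 0.4826 rad, and Δλ = 1.5903 rad.
Haversine: a = sin²(Δφ/2) + cos φ₁ cos φ₂ sin²(Δλ/2) = 0.6140 + (0.2499)(0.8858)(0.5098) = 0.72684.
Central angle c = 2·arcsin(√a) = 2.04168 rad.
Distance = R·c = 6378.14 × 2.0417 ≈ 13022 km.

13022 km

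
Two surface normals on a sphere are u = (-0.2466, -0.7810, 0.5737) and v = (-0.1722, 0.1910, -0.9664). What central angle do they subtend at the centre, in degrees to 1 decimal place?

131.4°

u·v = -0.6611; |u| = 1.0000, |v| = 1.0000.
cos θ = (u·v)/(|u||v|) = -0.6611, so θ = 131.4°.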